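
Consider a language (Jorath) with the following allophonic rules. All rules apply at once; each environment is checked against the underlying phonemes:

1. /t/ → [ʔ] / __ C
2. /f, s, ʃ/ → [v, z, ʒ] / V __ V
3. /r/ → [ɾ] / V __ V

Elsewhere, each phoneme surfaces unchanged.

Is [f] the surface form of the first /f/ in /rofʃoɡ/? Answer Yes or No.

/f/ (between /o/ and /ʃ/): rule 2 targets it, but not between two vowels → unchanged [f].
The actual realization is [f], which matches [f].

Yes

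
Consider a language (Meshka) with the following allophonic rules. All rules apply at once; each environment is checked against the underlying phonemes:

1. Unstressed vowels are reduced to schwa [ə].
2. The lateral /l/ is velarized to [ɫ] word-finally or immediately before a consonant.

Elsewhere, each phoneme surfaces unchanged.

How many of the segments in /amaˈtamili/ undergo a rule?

4

Segments that undergo a rule: /a/ → [ə] (rule 1); /a/ → [ə] (rule 1); /i/ → [ə] (rule 1); /i/ → [ə] (rule 1).
All other segments surface unchanged.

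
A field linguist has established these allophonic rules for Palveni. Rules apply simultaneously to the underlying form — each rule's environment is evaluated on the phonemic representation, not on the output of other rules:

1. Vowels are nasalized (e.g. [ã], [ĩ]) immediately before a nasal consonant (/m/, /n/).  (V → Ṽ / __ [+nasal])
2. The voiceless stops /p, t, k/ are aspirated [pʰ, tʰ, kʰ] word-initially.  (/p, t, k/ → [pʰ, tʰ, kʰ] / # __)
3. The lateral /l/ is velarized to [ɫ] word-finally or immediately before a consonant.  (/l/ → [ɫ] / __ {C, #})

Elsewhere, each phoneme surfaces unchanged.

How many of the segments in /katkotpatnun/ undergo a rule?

2

Segments that undergo a rule: /k/ → [kʰ] (rule 2); /u/ → [ũ] (rule 1).
All other segments surface unchanged.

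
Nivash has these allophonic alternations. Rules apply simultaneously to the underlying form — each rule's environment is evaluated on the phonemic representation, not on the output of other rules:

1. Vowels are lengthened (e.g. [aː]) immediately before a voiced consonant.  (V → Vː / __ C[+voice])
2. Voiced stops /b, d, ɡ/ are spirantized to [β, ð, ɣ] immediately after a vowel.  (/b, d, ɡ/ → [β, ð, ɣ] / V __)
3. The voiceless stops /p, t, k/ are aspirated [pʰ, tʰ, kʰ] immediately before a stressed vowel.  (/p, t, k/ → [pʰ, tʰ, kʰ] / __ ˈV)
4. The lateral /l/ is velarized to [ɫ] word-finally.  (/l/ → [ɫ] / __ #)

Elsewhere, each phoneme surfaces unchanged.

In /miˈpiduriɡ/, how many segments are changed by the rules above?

Segments that undergo a rule: /p/ → [pʰ] (rule 3); /i/ → [iː] (rule 1); /d/ → [ð] (rule 2); /u/ → [uː] (rule 1); /i/ → [iː] (rule 1); /ɡ/ → [ɣ] (rule 2).
All other segments surface unchanged.

6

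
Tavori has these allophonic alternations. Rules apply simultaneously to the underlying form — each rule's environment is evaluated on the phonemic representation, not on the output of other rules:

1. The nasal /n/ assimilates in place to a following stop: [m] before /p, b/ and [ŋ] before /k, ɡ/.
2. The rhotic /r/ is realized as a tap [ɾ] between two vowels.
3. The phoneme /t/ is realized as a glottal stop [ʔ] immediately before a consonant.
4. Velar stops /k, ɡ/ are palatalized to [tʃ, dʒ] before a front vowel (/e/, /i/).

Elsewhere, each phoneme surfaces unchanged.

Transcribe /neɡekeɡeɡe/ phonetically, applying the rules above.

/n/ — word-initial; rule 1 does not apply here → [n].
/ɡ/ (between /e/ and /e/) occurs before a front vowel → [dʒ] by rule 4.
/k/ meets the environment for rule 4 (before a front vowel) → [tʃ].
/ɡ/ (between /e/ and /e/): before a front vowel, so rule 4 applies → [dʒ].
Rule 4 applies to /ɡ/ (between /e/ and /e/: before a front vowel) → [dʒ].

[nedʒetʃedʒedʒe]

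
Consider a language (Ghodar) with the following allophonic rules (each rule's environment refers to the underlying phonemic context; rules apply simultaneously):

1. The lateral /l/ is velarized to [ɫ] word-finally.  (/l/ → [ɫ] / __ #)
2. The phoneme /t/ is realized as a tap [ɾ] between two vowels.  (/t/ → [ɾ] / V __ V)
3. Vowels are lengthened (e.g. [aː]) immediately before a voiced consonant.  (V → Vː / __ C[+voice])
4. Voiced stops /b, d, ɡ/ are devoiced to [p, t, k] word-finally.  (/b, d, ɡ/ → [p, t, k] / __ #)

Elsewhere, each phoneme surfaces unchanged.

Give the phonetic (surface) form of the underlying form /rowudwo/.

[roːwuːdwo]

/r/ (word-initial): no rule targets it → [r].
/o/ (between /r/ and /w/) occurs before a voiced consonant → [oː] by rule 3.
/w/ (between /o/ and /u/) is unaffected → [w].
/u/ (between /w/ and /d/) occurs before a voiced consonant → [uː] by rule 3.
/d/ — between /u/ and /w/; rule 4 does not apply here → [d].
/w/ (between /d/ and /o/): no rule targets it → [w].
/o/ — word-final; rule 3 does not apply here → [o].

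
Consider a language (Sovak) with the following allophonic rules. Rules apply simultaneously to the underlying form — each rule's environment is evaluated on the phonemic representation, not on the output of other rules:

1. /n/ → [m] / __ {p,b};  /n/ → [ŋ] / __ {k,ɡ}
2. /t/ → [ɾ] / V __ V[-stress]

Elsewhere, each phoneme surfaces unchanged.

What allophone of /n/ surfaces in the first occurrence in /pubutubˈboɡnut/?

[n]

/n/ — between /ɡ/ and /u/; rule 1 does not apply here → [n].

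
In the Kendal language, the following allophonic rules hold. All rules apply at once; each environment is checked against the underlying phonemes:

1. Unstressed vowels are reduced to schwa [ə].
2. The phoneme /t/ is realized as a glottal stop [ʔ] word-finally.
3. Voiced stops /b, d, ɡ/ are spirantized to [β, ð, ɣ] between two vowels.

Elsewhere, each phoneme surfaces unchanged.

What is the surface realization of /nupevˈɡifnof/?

[nəpəvˈɡifnəf]

/n/ (word-initial): no rule targets it → [n].
Rule 1 applies to /u/ (between /n/ and /p/: in an unstressed syllable) → [ə].
/p/ (between /u/ and /e/): no rule targets it → [p].
/e/ (between /p/ and /v/): in an unstressed syllable, so rule 1 applies → [ə].
/v/ (between /e/ and /ɡ/): no rule targets it → [v].
/ɡ/ (between /v/ and /i/): rule 3 targets it, but not between two vowels → unchanged [ɡ].
/i/ (between /ɡ/ and /f/) fails the environment for rule 1, so it stays [i].
/f/ (between /i/ and /n/): no rule targets it → [f].
/n/ — not in any rule's target class → [n].
/o/ meets the environment for rule 1 (in an unstressed syllable) → [ə].
/f/ (word-final): no rule targets it → [f].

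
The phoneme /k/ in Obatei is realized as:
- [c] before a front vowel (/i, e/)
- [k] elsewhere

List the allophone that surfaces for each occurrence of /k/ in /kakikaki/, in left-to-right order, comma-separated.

[k], [c], [k], [c]

Occurrence 1 (position 1): no conditioning environment matches → elsewhere allophone [k].
Occurrence 2 (position 3): before a front vowel → [c].
Occurrence 3 (position 5): no conditioning environment matches → elsewhere allophone [k].
Occurrence 4 (position 7): before a front vowel → [c].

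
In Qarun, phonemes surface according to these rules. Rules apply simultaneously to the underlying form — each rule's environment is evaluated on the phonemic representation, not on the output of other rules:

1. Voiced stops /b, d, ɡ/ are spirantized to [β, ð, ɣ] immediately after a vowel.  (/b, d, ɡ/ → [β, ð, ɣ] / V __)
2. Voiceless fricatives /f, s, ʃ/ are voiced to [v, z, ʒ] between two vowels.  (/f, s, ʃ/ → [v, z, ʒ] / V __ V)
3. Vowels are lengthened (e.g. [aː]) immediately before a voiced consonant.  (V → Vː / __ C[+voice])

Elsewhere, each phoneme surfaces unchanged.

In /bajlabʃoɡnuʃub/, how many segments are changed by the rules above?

Segments that undergo a rule: /a/ → [aː] (rule 3); /a/ → [aː] (rule 3); /b/ → [β] (rule 1); /o/ → [oː] (rule 3); /ɡ/ → [ɣ] (rule 1); /ʃ/ → [ʒ] (rule 2); /u/ → [uː] (rule 3); /b/ → [β] (rule 1).
All other segments surface unchanged.

8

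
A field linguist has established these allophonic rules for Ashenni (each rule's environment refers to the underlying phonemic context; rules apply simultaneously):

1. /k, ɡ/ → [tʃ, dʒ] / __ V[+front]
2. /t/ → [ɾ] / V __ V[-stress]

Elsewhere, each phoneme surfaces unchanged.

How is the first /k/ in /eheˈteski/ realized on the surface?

[tʃ]

/k/ (between /s/ and /i/): before a front vowel, so rule 1 applies → [tʃ].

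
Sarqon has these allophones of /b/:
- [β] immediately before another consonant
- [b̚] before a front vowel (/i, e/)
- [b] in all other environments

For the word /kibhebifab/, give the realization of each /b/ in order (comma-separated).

[β], [b̚], [b]

Occurrence 1 (position 3): immediately before another consonant → [β].
Occurrence 2 (position 6): before a front vowel (/i, e/) → [b̚].
Occurrence 3 (position 10): no conditioning environment matches → elsewhere allophone [b].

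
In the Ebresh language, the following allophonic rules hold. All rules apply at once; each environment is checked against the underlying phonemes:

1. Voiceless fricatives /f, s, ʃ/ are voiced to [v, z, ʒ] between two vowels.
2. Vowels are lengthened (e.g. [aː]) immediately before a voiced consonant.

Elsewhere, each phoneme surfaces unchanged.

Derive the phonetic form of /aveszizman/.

[aːvesziːzmaːn]

/a/ meets the environment for rule 2 (before a voiced consonant) → [aː].
/v/ (between /a/ and /e/) is unaffected → [v].
/e/ (between /v/ and /s/) fails the environment for rule 2, so it stays [e].
/s/ — between /e/ and /z/; rule 1 does not apply here → [s].
/z/ — not in any rule's target class → [z].
Rule 2 applies to /i/ (between /z/ and /z/: before a voiced consonant) → [iː].
/z/ (between /i/ and /m/): no rule targets it → [z].
/m/ (between /z/ and /a/): no rule targets it → [m].
/a/ (between /m/ and /n/) occurs before a voiced consonant → [aː] by rule 2.
/n/ stays [n].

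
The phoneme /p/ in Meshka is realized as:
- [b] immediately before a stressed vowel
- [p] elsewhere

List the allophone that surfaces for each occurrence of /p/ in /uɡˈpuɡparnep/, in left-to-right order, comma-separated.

[b], [p], [p]

Occurrence 1 (position 3): immediately before a stressed vowel → [b].
Occurrence 2 (position 6): no conditioning environment matches → elsewhere allophone [p].
Occurrence 3 (position 11): no conditioning environment matches → elsewhere allophone [p].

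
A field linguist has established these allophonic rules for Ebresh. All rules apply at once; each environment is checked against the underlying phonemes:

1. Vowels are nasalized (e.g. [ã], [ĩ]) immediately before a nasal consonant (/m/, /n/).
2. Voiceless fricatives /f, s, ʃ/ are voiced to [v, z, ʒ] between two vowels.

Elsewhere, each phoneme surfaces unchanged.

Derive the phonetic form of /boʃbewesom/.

/o/ — between /b/ and /ʃ/; rule 1 does not apply here → [o].
/ʃ/ — between /o/ and /b/; rule 2 does not apply here → [ʃ].
/e/ (between /b/ and /w/) fails the environment for rule 1, so it stays [e].
/e/ (between /w/ and /s/) fails the environment for rule 1, so it stays [e].
/s/ (between /e/ and /o/) occurs between two vowels → [z] by rule 2.
/o/ meets the environment for rule 1 (before a nasal consonant) → [õ].

[boʃbewezõm]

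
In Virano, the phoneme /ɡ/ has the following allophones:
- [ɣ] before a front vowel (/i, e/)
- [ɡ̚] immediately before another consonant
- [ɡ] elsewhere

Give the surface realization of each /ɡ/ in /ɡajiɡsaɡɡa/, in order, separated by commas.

Occurrence 1 (position 1): no conditioning environment matches → elsewhere allophone [ɡ].
Occurrence 2 (position 5): immediately before another consonant → [ɡ̚].
Occurrence 3 (position 8): immediately before another consonant → [ɡ̚].
Occurrence 4 (position 9): no conditioning environment matches → elsewhere allophone [ɡ].

[ɡ], [ɡ̚], [ɡ̚], [ɡ]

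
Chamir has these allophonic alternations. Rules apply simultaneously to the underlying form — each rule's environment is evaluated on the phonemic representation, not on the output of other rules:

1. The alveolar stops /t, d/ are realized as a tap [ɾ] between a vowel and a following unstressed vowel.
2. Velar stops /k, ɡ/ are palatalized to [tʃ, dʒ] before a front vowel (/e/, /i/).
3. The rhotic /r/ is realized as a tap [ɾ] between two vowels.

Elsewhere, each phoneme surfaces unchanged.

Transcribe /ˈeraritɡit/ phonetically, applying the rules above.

/e/ (word-initial) is unaffected → [e].
/r/ meets the environment for rule 3 (between two vowels) → [ɾ].
/a/ — not in any rule's target class → [a].
Rule 3 applies to /r/ (between /a/ and /i/: between two vowels) → [ɾ].
/i/ (between /r/ and /t/) is unaffected → [i].
/t/ — between /i/ and /ɡ/; rule 1 does not apply here → [t].
Rule 2 applies to /ɡ/ (between /t/ and /i/: before a front vowel) → [dʒ].
/i/ stays [i].
/t/ — word-final; rule 1 does not apply here → [t].

[ˈeɾaɾitdʒit]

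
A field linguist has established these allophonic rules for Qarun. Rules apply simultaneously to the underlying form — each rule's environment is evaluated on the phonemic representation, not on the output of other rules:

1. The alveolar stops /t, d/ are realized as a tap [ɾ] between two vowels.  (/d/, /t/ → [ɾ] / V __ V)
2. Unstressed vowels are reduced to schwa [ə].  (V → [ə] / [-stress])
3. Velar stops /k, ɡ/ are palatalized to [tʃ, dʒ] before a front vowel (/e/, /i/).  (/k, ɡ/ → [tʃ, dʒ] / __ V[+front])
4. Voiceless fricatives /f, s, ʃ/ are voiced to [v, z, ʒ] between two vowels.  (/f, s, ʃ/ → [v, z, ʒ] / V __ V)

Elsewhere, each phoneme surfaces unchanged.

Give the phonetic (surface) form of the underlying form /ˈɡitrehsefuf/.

/ɡ/ (word-initial): before a front vowel, so rule 3 applies → [dʒ].
/i/ (between /ɡ/ and /t/) is in the target of rule 2 but the environment (in an unstressed syllable) is not met → [i].
/t/ — between /i/ and /r/; rule 1 does not apply here → [t].
/r/ — not in any rule's target class → [r].
/e/ meets the environment for rule 2 (in an unstressed syllable) → [ə].
/h/ (between /e/ and /s/): no rule targets it → [h].
/s/ (between /h/ and /e/) fails the environment for rule 4, so it stays [s].
/e/ meets the environment for rule 2 (in an unstressed syllable) → [ə].
/f/ (between /e/ and /u/) occurs between two vowels → [v] by rule 4.
/u/ (between /f/ and /f/): in an unstressed syllable, so rule 2 applies → [ə].
/f/ (word-final): rule 4 targets it, but not between two vowels → unchanged [f].

[ˈdʒitrəhsəvəf]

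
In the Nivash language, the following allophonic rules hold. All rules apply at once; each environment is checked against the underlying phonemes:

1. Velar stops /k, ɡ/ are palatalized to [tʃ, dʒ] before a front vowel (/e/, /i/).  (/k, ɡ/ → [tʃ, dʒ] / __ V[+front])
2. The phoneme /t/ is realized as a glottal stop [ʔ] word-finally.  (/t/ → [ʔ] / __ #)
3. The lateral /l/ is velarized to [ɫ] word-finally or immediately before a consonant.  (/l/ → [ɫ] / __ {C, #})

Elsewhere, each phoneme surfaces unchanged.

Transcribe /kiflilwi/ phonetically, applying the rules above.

[tʃifliɫwi]

/k/ meets the environment for rule 1 (before a front vowel) → [tʃ].
/i/ (between /k/ and /f/) is unaffected → [i].
/f/ — not in any rule's target class → [f].
/l/ — between /f/ and /i/; rule 3 does not apply here → [l].
/i/ (between /l/ and /l/): no rule targets it → [i].
/l/ (between /i/ and /w/): word-finally or immediately before a consonant, so rule 3 applies → [ɫ].
/w/ — not in any rule's target class → [w].
/i/ — not in any rule's target class → [i].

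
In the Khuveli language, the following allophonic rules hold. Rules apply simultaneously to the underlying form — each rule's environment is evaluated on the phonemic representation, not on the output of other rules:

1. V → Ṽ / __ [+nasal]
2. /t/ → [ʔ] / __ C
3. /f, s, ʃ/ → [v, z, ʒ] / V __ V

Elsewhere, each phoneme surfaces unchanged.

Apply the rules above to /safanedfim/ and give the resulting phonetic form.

/s/ (word-initial) is in the target of rule 3 but the environment (between two vowels) is not met → [s].
/a/ (between /s/ and /f/): rule 1 targets it, but not before a nasal consonant → unchanged [a].
/f/ meets the environment for rule 3 (between two vowels) → [v].
/a/ (between /f/ and /n/): before a nasal consonant, so rule 1 applies → [ã].
/n/ — not in any rule's target class → [n].
/e/ (between /n/ and /d/): rule 1 targets it, but not before a nasal consonant → unchanged [e].
/d/ (between /e/ and /f/) is unaffected → [d].
/f/ (between /d/ and /i/) fails the environment for rule 3, so it stays [f].
/i/ — between /f/ and /m/, before a nasal consonant — surfaces as [ĩ] (rule 1).
/m/ (word-final): no rule targets it → [m].

[savãnedfĩm]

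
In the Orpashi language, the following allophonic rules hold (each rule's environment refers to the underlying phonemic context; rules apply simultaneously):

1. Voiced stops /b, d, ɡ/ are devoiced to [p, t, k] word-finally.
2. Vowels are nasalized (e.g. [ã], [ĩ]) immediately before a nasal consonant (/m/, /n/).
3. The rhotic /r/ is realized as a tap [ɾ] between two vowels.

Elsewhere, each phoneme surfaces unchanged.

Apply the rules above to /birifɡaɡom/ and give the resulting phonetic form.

[biɾifɡaɡõm]

/b/ — word-initial; rule 1 does not apply here → [b].
/i/ (between /b/ and /r/): rule 2 targets it, but not before a nasal consonant → unchanged [i].
/r/ (between /i/ and /i/) occurs between two vowels → [ɾ] by rule 3.
/i/ — between /r/ and /f/; rule 2 does not apply here → [i].
/f/ (between /i/ and /ɡ/): no rule targets it → [f].
/ɡ/ — between /f/ and /a/; rule 1 does not apply here → [ɡ].
/a/ (between /ɡ/ and /ɡ/) is in the target of rule 2 but the environment (before a nasal consonant) is not met → [a].
/ɡ/ (between /a/ and /o/) is in the target of rule 1 but the environment (word-finally) is not met → [ɡ].
/o/ (between /ɡ/ and /m/) occurs before a nasal consonant → [õ] by rule 2.
/m/ — not in any rule's target class → [m].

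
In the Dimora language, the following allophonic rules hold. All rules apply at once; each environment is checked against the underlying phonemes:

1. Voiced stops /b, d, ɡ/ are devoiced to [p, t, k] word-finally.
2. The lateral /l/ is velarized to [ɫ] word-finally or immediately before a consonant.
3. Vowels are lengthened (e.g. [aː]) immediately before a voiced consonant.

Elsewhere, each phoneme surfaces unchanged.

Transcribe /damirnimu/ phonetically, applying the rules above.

[daːmiːrniːmu]

/d/ (word-initial) is in the target of rule 1 but the environment (word-finally) is not met → [d].
Rule 3 applies to /a/ (between /d/ and /m/: before a voiced consonant) → [aː].
/m/ (between /a/ and /i/): no rule targets it → [m].
/i/ (between /m/ and /r/): before a voiced consonant, so rule 3 applies → [iː].
/r/ — not in any rule's target class → [r].
/n/ — not in any rule's target class → [n].
/i/ meets the environment for rule 3 (before a voiced consonant) → [iː].
/m/ (between /i/ and /u/) is unaffected → [m].
/u/ (word-final): rule 3 targets it, but not before a voiced consonant → unchanged [u].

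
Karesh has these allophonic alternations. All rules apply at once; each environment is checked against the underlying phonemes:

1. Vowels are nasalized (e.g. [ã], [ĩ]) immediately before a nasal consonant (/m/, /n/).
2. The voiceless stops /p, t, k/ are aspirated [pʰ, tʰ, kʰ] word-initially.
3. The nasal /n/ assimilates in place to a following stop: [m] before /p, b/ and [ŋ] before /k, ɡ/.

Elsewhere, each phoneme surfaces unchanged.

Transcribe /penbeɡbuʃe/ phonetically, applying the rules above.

/p/ — word-initial, word-initially — surfaces as [pʰ] (rule 2).
/e/ (between /p/ and /n/) occurs before a nasal consonant → [ẽ] by rule 1.
/n/ meets the environment for rule 3 (before a labial or velar stop) → [m].
/b/ (between /n/ and /e/) is unaffected → [b].
/e/ (between /b/ and /ɡ/) is in the target of rule 1 but the environment (before a nasal consonant) is not met → [e].
/ɡ/ — not in any rule's target class → [ɡ].
/b/ stays [b].
/u/ (between /b/ and /ʃ/): rule 1 targets it, but not before a nasal consonant → unchanged [u].
/ʃ/ (between /u/ and /e/): no rule targets it → [ʃ].
/e/ — word-final; rule 1 does not apply here → [e].

[pʰẽmbeɡbuʃe]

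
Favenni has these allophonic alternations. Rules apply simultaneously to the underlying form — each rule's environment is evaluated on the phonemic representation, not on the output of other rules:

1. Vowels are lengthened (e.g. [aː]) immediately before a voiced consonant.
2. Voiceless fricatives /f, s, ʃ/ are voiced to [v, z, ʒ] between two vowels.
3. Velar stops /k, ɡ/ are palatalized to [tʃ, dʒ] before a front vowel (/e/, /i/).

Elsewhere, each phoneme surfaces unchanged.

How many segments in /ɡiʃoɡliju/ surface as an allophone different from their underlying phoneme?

4

Segments that undergo a rule: /ɡ/ → [dʒ] (rule 3); /ʃ/ → [ʒ] (rule 2); /o/ → [oː] (rule 1); /i/ → [iː] (rule 1).
All other segments surface unchanged.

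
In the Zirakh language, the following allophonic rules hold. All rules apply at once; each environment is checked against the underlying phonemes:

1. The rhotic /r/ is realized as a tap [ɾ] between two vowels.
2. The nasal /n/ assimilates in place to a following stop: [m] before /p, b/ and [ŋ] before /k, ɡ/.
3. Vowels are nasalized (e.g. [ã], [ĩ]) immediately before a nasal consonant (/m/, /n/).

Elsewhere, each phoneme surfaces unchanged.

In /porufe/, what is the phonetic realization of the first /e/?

[e]

/e/ (word-final): rule 3 targets it, but not before a nasal consonant → unchanged [e].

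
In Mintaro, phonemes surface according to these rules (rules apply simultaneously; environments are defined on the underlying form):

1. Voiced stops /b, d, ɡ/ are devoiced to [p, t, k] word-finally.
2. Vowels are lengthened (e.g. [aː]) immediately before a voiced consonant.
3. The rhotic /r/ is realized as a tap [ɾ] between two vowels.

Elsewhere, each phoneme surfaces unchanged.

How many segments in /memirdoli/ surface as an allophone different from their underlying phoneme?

3

Segments that undergo a rule: /e/ → [eː] (rule 2); /i/ → [iː] (rule 2); /o/ → [oː] (rule 2).
All other segments surface unchanged.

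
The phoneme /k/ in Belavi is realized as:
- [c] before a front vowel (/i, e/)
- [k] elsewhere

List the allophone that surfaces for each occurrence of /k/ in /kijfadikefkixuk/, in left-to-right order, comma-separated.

[c], [c], [c], [k]

Occurrence 1 (position 1): before a front vowel → [c].
Occurrence 2 (position 8): before a front vowel → [c].
Occurrence 3 (position 11): before a front vowel → [c].
Occurrence 4 (position 15): no conditioning environment matches → elsewhere allophone [k].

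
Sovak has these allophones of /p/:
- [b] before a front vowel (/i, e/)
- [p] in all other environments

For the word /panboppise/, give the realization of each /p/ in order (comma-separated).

Occurrence 1 (position 1): no conditioning environment matches → elsewhere allophone [p].
Occurrence 2 (position 6): no conditioning environment matches → elsewhere allophone [p].
Occurrence 3 (position 7): before a front vowel (/i, e/) → [b].

[p], [p], [b]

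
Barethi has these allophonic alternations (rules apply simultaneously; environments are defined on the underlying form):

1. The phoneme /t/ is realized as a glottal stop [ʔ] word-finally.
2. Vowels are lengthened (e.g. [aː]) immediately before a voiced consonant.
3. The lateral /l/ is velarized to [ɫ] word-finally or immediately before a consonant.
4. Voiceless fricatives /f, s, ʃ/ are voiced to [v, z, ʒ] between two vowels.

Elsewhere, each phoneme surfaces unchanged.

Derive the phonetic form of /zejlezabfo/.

[zeːjleːzaːbfo]

/z/ (word-initial) is unaffected → [z].
/e/ (between /z/ and /j/) occurs before a voiced consonant → [eː] by rule 2.
/j/ (between /e/ and /l/) is unaffected → [j].
/l/ (between /j/ and /e/) is in the target of rule 3 but the environment (word-finally or immediately before a consonant) is not met → [l].
Rule 2 applies to /e/ (between /l/ and /z/: before a voiced consonant) → [eː].
/z/ — not in any rule's target class → [z].
Rule 2 applies to /a/ (between /z/ and /b/: before a voiced consonant) → [aː].
/b/ (between /a/ and /f/) is unaffected → [b].
/f/ (between /b/ and /o/) is in the target of rule 4 but the environment (between two vowels) is not met → [f].
/o/ (word-final) fails the environment for rule 2, so it stays [o].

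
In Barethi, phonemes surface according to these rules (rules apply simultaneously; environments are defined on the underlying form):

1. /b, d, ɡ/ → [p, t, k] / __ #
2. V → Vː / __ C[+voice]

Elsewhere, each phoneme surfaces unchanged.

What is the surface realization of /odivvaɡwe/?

/o/ (word-initial): before a voiced consonant, so rule 2 applies → [oː].
/d/ — between /o/ and /i/; rule 1 does not apply here → [d].
/i/ — between /d/ and /v/, before a voiced consonant — surfaces as [iː] (rule 2).
/a/ (between /v/ and /ɡ/) occurs before a voiced consonant → [aː] by rule 2.
/ɡ/ (between /a/ and /w/): rule 1 targets it, but not word-finally → unchanged [ɡ].
/e/ (word-final) fails the environment for rule 2, so it stays [e].

[oːdiːvvaːɡwe]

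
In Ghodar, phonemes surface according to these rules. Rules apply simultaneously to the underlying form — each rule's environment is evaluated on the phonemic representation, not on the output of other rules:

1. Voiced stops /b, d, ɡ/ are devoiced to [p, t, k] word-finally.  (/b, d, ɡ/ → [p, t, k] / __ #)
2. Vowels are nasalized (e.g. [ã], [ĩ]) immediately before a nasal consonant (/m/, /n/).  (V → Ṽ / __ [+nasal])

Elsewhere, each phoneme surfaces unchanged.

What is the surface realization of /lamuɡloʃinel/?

/l/ stays [l].
Rule 2 applies to /a/ (between /l/ and /m/: before a nasal consonant) → [ã].
/m/ stays [m].
/u/ (between /m/ and /ɡ/) fails the environment for rule 2, so it stays [u].
/ɡ/ (between /u/ and /l/) fails the environment for rule 1, so it stays [ɡ].
/l/ (between /ɡ/ and /o/) is unaffected → [l].
/o/ (between /l/ and /ʃ/) fails the environment for rule 2, so it stays [o].
/ʃ/ — not in any rule's target class → [ʃ].
/i/ meets the environment for rule 2 (before a nasal consonant) → [ĩ].
/n/ (between /i/ and /e/) is unaffected → [n].
/e/ (between /n/ and /l/) fails the environment for rule 2, so it stays [e].
/l/ stays [l].

[lãmuɡloʃĩnel]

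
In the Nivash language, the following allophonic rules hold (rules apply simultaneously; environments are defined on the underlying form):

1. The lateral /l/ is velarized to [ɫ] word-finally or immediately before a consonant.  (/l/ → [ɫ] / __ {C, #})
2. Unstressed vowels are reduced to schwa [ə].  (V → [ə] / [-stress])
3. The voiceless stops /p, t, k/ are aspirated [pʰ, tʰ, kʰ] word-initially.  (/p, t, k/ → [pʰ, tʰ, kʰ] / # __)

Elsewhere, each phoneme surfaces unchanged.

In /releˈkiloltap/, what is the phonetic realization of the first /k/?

[k]

/k/ (between /e/ and /i/) is in the target of rule 3 but the environment (word-initially) is not met → [k].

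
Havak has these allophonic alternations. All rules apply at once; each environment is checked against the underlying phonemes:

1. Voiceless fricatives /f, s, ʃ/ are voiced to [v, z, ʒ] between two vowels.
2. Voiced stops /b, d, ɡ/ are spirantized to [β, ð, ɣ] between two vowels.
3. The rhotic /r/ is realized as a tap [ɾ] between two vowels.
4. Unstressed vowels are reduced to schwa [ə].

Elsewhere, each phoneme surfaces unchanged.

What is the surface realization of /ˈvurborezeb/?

/v/ stays [v].
/u/ (between /v/ and /r/): rule 4 targets it, but not in an unstressed syllable → unchanged [u].
/r/ (between /u/ and /b/) is in the target of rule 3 but the environment (between two vowels) is not met → [r].
/b/ (between /r/ and /o/) fails the environment for rule 2, so it stays [b].
Rule 4 applies to /o/ (between /b/ and /r/: in an unstressed syllable) → [ə].
/r/ (between /o/ and /e/) occurs between two vowels → [ɾ] by rule 3.
/e/ — between /r/ and /z/, in an unstressed syllable — surfaces as [ə] (rule 4).
/z/ — not in any rule's target class → [z].
Rule 4 applies to /e/ (between /z/ and /b/: in an unstressed syllable) → [ə].
/b/ (word-final) is in the target of rule 2 but the environment (between two vowels) is not met → [b].

[ˈvurbəɾəzəb]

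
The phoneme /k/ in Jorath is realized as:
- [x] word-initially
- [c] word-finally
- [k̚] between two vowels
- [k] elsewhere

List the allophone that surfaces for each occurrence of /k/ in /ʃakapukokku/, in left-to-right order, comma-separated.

[k̚], [k̚], [k], [k]

Occurrence 1 (position 3): between two vowels → [k̚].
Occurrence 2 (position 7): between two vowels → [k̚].
Occurrence 3 (position 9): no conditioning environment matches → elsewhere allophone [k].
Occurrence 4 (position 10): no conditioning environment matches → elsewhere allophone [k].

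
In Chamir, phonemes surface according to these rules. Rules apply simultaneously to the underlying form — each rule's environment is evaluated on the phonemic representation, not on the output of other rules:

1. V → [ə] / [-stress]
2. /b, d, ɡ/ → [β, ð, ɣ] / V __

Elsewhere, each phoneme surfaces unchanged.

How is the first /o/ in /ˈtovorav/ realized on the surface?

/o/ (between /t/ and /v/): rule 1 targets it, but not in an unstressed syllable → unchanged [o].

[o]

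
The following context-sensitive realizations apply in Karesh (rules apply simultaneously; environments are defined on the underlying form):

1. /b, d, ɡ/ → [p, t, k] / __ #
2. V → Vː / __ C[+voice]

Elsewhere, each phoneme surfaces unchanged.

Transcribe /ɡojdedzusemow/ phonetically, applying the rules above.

/ɡ/ (word-initial) fails the environment for rule 1, so it stays [ɡ].
/o/ (between /ɡ/ and /j/): before a voiced consonant, so rule 2 applies → [oː].
/d/ (between /j/ and /e/) is in the target of rule 1 but the environment (word-finally) is not met → [d].
/e/ meets the environment for rule 2 (before a voiced consonant) → [eː].
/d/ (between /e/ and /z/) fails the environment for rule 1, so it stays [d].
/u/ (between /z/ and /s/) is in the target of rule 2 but the environment (before a voiced consonant) is not met → [u].
/e/ meets the environment for rule 2 (before a voiced consonant) → [eː].
/o/ meets the environment for rule 2 (before a voiced consonant) → [oː].

[ɡoːjdeːdzuseːmoːw]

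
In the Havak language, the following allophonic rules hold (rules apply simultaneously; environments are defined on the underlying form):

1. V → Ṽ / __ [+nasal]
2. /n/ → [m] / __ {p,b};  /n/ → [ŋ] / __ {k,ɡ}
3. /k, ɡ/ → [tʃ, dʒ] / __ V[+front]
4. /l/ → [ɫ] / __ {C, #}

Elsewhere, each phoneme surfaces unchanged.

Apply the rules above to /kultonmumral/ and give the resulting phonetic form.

/k/ — word-initial; rule 3 does not apply here → [k].
/u/ — between /k/ and /l/; rule 1 does not apply here → [u].
/l/ (between /u/ and /t/) occurs word-finally or immediately before a consonant → [ɫ] by rule 4.
/t/ stays [t].
/o/ — between /t/ and /n/, before a nasal consonant — surfaces as [õ] (rule 1).
/n/ — between /o/ and /m/; rule 2 does not apply here → [n].
/m/ stays [m].
/u/ (between /m/ and /m/) occurs before a nasal consonant → [ũ] by rule 1.
/m/ stays [m].
/r/ stays [r].
/a/ (between /r/ and /l/): rule 1 targets it, but not before a nasal consonant → unchanged [a].
/l/ — word-final, word-finally or immediately before a consonant — surfaces as [ɫ] (rule 4).

[kuɫtõnmũmraɫ]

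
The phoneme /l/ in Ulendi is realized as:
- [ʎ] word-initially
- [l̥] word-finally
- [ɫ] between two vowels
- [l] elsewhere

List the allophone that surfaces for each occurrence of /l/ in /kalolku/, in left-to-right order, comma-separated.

[ɫ], [l]

Occurrence 1 (position 3): between two vowels → [ɫ].
Occurrence 2 (position 5): no conditioning environment matches → elsewhere allophone [l].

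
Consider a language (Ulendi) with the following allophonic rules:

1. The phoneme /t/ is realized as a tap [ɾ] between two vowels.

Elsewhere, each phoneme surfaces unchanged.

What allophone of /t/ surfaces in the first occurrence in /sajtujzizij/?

[t]

/t/ — between /j/ and /u/; rule 1 does not apply here → [t].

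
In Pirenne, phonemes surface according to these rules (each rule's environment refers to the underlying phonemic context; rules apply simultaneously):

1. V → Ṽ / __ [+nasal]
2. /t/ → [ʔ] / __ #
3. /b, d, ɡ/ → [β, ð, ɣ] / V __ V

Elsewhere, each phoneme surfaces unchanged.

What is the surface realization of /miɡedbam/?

/m/ (word-initial) is unaffected → [m].
/i/ — between /m/ and /ɡ/; rule 1 does not apply here → [i].
/ɡ/ — between /i/ and /e/, between two vowels — surfaces as [ɣ] (rule 3).
/e/ (between /ɡ/ and /d/): rule 1 targets it, but not before a nasal consonant → unchanged [e].
/d/ (between /e/ and /b/) is in the target of rule 3 but the environment (between two vowels) is not met → [d].
/b/ — between /d/ and /a/; rule 3 does not apply here → [b].
Rule 1 applies to /a/ (between /b/ and /m/: before a nasal consonant) → [ã].
/m/ (word-final) is unaffected → [m].

[miɣedbãm]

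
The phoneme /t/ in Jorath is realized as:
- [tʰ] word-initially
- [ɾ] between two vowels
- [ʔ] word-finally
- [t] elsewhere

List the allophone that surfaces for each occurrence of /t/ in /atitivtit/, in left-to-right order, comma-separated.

[ɾ], [ɾ], [t], [ʔ]

Occurrence 1 (position 2): between two vowels → [ɾ].
Occurrence 2 (position 4): between two vowels → [ɾ].
Occurrence 3 (position 7): no conditioning environment matches → elsewhere allophone [t].
Occurrence 4 (position 9): word-finally → [ʔ].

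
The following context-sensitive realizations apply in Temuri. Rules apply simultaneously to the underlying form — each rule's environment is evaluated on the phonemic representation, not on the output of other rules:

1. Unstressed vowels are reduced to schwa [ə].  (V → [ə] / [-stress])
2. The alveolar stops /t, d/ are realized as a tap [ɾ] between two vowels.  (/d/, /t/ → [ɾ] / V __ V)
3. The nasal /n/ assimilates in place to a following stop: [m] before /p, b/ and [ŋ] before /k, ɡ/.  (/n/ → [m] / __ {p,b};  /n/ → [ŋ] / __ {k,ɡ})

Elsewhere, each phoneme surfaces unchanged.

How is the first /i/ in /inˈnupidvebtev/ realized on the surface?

/i/ — word-initial, in an unstressed syllable — surfaces as [ə] (rule 1).

[ə]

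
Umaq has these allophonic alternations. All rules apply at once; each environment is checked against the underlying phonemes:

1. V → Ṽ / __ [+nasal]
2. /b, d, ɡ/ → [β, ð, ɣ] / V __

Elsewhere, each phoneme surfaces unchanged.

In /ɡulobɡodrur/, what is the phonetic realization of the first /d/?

[ð]

/d/ (between /o/ and /r/): immediately after a vowel, so rule 2 applies → [ð].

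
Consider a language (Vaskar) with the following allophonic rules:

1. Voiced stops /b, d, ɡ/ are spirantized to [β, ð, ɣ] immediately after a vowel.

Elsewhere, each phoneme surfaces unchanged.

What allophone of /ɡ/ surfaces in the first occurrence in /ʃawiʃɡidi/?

/ɡ/ — between /ʃ/ and /i/; rule 1 does not apply here → [ɡ].

[ɡ]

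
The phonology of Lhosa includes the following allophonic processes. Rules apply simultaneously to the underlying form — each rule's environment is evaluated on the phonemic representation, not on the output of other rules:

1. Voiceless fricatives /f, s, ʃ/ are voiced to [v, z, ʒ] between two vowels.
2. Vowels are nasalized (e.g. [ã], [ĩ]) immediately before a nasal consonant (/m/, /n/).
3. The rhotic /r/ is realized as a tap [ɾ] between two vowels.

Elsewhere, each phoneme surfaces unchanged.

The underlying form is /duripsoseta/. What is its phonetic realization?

/u/ (between /d/ and /r/): rule 2 targets it, but not before a nasal consonant → unchanged [u].
/r/ — between /u/ and /i/, between two vowels — surfaces as [ɾ] (rule 3).
/i/ (between /r/ and /p/) fails the environment for rule 2, so it stays [i].
/s/ — between /p/ and /o/; rule 1 does not apply here → [s].
/o/ (between /s/ and /s/): rule 2 targets it, but not before a nasal consonant → unchanged [o].
/s/ meets the environment for rule 1 (between two vowels) → [z].
/e/ (between /s/ and /t/) is in the target of rule 2 but the environment (before a nasal consonant) is not met → [e].
/a/ (word-final) fails the environment for rule 2, so it stays [a].

[duɾipsozeta]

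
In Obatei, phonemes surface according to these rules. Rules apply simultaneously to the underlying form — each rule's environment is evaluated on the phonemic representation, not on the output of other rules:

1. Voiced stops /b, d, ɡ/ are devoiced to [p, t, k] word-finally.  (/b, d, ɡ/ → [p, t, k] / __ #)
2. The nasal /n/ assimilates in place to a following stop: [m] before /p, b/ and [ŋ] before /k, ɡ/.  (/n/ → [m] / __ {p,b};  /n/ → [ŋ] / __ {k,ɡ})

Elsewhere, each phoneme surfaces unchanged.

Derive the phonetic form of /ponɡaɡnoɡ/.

/p/ — not in any rule's target class → [p].
/o/ (between /p/ and /n/): no rule targets it → [o].
Rule 2 applies to /n/ (between /o/ and /ɡ/: before a labial or velar stop) → [ŋ].
/ɡ/ — between /n/ and /a/; rule 1 does not apply here → [ɡ].
/a/ (between /ɡ/ and /ɡ/): no rule targets it → [a].
/ɡ/ (between /a/ and /n/) fails the environment for rule 1, so it stays [ɡ].
/n/ (between /ɡ/ and /o/): rule 2 targets it, but not before a labial or velar stop → unchanged [n].
/o/ stays [o].
/ɡ/ (word-final): word-finally, so rule 1 applies → [k].

[poŋɡaɡnok]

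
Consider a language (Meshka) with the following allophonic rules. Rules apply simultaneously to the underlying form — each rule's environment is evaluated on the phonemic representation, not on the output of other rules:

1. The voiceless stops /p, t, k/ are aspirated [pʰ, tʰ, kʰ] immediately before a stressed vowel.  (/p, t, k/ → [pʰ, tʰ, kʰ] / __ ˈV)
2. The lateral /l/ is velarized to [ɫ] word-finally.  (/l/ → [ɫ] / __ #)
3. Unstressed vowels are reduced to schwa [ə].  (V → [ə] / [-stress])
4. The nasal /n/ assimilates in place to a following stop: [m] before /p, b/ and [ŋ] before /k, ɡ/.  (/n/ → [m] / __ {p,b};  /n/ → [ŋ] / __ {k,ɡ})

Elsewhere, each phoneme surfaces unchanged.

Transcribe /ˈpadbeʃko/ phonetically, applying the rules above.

[ˈpʰadbəʃkə]

/p/ (word-initial) occurs immediately before a stressed vowel → [pʰ] by rule 1.
/a/ (between /p/ and /d/) fails the environment for rule 3, so it stays [a].
/e/ meets the environment for rule 3 (in an unstressed syllable) → [ə].
/k/ (between /ʃ/ and /o/) fails the environment for rule 1, so it stays [k].
/o/ (word-final): in an unstressed syllable, so rule 3 applies → [ə].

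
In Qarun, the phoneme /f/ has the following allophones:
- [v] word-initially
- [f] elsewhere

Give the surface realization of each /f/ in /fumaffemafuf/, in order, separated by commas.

Occurrence 1 (position 1): word-initially → [v].
Occurrence 2 (position 5): no conditioning environment matches → elsewhere allophone [f].
Occurrence 3 (position 6): no conditioning environment matches → elsewhere allophone [f].
Occurrence 4 (position 10): no conditioning environment matches → elsewhere allophone [f].
Occurrence 5 (position 12): no conditioning environment matches → elsewhere allophone [f].

[v], [f], [f], [f], [f]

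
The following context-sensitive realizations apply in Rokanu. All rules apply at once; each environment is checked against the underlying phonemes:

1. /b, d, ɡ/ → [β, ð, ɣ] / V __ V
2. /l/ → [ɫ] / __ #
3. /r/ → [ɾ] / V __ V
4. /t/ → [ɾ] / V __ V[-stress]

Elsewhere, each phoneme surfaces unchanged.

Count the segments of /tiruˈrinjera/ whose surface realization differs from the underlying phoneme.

Segments that undergo a rule: /r/ → [ɾ] (rule 3); /r/ → [ɾ] (rule 3); /r/ → [ɾ] (rule 3).
All other segments surface unchanged.

3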